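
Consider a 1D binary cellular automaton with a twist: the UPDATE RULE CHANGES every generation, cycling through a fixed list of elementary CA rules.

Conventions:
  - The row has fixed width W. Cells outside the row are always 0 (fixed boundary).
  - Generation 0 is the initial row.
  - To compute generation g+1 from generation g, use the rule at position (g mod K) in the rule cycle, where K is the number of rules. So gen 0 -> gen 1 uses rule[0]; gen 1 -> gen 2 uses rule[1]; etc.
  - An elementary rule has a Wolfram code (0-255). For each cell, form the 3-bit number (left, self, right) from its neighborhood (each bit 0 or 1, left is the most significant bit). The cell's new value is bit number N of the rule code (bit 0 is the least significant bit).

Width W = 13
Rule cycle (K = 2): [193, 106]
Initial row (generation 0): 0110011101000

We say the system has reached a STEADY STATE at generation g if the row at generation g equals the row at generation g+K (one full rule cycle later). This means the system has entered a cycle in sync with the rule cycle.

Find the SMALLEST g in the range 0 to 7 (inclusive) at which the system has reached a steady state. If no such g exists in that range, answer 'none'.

Gen 0: 0110011101000
Gen 1 (rule 193): 0010001100011
Gen 2 (rule 106): 0100011100111
Gen 3 (rule 193): 0001001100011
Gen 4 (rule 106): 0010011100111
Gen 5 (rule 193): 1000001100011
Gen 6 (rule 106): 0000011100111
Gen 7 (rule 193): 1111001100011
Gen 8 (rule 106): 1001011100111
Gen 9 (rule 193): 0000001100011

Answer: none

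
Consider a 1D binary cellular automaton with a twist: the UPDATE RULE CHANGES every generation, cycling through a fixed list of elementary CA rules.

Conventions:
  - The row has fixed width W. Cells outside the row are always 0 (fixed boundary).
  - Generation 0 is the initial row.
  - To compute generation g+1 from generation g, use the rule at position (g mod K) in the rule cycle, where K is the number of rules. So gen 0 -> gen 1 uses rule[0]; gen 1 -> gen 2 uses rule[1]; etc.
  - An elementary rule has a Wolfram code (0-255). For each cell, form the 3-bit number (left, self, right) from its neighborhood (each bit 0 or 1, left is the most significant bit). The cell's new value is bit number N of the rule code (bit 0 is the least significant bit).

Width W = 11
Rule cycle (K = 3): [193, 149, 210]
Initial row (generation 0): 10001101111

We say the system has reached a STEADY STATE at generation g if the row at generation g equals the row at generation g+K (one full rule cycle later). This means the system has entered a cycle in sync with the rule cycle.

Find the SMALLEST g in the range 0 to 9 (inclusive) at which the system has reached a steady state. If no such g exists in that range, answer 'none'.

Answer: none

Derivation:
Gen 0: 10001101111
Gen 1 (rule 193): 00100100111
Gen 2 (rule 149): 10110110010
Gen 3 (rule 210): 00010011101
Gen 4 (rule 193): 11000001100
Gen 5 (rule 149): 00111100011
Gen 6 (rule 210): 01011110101
Gen 7 (rule 193): 00001110000
Gen 8 (rule 149): 11100101111
Gen 9 (rule 210): 01111000111
Gen 10 (rule 193): 00111010011
Gen 11 (rule 149): 10010011000
Gen 12 (rule 210): 01101101100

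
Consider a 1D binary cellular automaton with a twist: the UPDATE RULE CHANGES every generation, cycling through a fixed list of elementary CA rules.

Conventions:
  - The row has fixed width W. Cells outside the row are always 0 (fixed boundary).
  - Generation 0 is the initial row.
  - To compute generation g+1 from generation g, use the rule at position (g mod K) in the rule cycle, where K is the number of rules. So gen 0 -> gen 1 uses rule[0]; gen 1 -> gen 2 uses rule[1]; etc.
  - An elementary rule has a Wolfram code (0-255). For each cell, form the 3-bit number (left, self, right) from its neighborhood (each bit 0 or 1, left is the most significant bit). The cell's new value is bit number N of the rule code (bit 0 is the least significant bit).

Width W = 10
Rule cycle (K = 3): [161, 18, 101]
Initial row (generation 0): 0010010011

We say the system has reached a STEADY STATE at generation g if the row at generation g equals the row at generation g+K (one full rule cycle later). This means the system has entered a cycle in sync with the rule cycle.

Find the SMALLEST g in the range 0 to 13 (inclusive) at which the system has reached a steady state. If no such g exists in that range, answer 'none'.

Answer: 5

Derivation:
Gen 0: 0010010011
Gen 1 (rule 161): 1000000000
Gen 2 (rule 18): 0100000000
Gen 3 (rule 101): 0101111111
Gen 4 (rule 161): 0010111110
Gen 5 (rule 18): 0100000001
Gen 6 (rule 101): 0101111101
Gen 7 (rule 161): 0010111010
Gen 8 (rule 18): 0100000001
Gen 9 (rule 101): 0101111101
Gen 10 (rule 161): 0010111010
Gen 11 (rule 18): 0100000001
Gen 12 (rule 101): 0101111101
Gen 13 (rule 161): 0010111010
Gen 14 (rule 18): 0100000001
Gen 15 (rule 101): 0101111101
Gen 16 (rule 161): 0010111010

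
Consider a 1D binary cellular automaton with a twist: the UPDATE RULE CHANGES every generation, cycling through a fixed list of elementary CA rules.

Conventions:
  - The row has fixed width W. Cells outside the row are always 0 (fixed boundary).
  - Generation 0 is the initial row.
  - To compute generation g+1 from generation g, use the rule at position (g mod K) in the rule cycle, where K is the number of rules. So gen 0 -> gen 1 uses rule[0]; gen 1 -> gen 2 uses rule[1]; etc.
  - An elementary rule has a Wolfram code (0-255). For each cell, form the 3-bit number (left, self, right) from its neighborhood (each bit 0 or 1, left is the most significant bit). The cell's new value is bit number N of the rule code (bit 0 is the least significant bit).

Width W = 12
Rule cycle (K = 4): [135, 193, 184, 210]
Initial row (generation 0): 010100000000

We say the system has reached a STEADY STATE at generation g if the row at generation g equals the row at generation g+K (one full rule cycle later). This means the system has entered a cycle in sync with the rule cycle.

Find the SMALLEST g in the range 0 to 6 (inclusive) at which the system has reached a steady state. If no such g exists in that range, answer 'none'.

Answer: none

Derivation:
Gen 0: 010100000000
Gen 1 (rule 135): 110101111111
Gen 2 (rule 193): 010000111111
Gen 3 (rule 184): 001000111110
Gen 4 (rule 210): 010101011111
Gen 5 (rule 135): 110101001110
Gen 6 (rule 193): 010000000110
Gen 7 (rule 184): 001000000101
Gen 8 (rule 210): 010100001000
Gen 9 (rule 135): 110101111011
Gen 10 (rule 193): 010000111001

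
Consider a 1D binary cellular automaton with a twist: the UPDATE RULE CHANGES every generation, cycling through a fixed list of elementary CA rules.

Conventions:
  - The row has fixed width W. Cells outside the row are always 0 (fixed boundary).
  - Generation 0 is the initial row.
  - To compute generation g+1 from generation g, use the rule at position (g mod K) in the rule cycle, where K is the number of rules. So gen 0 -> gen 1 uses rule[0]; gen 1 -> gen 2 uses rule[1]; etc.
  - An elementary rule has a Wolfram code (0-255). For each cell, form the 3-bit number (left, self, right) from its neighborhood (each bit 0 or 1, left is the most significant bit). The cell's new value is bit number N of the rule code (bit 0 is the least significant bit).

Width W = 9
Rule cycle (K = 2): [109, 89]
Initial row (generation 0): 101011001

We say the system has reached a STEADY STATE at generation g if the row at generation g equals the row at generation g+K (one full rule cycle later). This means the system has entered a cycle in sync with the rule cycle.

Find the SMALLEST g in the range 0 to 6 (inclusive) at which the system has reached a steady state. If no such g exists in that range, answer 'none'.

Gen 0: 101011001
Gen 1 (rule 109): 111111001
Gen 2 (rule 89): 100001100
Gen 3 (rule 109): 101101101
Gen 4 (rule 89): 001101100
Gen 5 (rule 109): 101111101
Gen 6 (rule 89): 001000100
Gen 7 (rule 109): 101010101
Gen 8 (rule 89): 000000000

Answer: none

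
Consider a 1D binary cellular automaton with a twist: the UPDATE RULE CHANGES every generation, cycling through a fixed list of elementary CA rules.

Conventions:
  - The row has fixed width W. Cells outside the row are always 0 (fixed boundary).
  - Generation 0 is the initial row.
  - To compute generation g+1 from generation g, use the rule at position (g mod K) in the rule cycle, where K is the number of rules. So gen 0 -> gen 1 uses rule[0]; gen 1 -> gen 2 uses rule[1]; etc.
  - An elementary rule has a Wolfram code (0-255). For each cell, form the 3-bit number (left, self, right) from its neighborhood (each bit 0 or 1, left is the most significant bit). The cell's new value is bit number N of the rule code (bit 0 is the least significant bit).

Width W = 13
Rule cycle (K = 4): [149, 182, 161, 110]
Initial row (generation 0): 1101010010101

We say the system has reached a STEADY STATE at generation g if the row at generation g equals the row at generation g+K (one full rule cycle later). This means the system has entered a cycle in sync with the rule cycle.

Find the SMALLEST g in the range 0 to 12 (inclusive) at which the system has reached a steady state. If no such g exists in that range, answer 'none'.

Gen 0: 1101010010101
Gen 1 (rule 149): 0001011010101
Gen 2 (rule 182): 0011100111111
Gen 3 (rule 161): 1001000011110
Gen 4 (rule 110): 1011000110010
Gen 5 (rule 149): 1000110001011
Gen 6 (rule 182): 1101001011100
Gen 7 (rule 161): 0010000101001
Gen 8 (rule 110): 0110001111011
Gen 9 (rule 149): 0001100110000
Gen 10 (rule 182): 0010011001000
Gen 11 (rule 161): 1000000000011
Gen 12 (rule 110): 1000000000111
Gen 13 (rule 149): 1111111110010
Gen 14 (rule 182): 0111111101111
Gen 15 (rule 161): 0011111010110
Gen 16 (rule 110): 0110001111110

Answer: none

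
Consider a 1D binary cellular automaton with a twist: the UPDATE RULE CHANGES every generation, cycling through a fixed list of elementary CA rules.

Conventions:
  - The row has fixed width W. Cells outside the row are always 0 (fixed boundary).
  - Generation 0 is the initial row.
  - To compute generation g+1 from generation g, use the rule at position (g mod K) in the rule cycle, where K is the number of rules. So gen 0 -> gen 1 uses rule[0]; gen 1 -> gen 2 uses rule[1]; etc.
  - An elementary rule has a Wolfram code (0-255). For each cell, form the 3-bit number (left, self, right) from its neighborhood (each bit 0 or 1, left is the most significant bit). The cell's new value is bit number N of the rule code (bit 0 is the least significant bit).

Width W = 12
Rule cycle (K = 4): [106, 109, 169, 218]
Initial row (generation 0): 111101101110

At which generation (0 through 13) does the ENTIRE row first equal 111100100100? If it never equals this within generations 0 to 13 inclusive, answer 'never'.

Gen 0: 111101101110
Gen 1 (rule 106): 100111111010
Gen 2 (rule 109): 100100001110
Gen 3 (rule 169): 000001101100
Gen 4 (rule 218): 000011101110
Gen 5 (rule 106): 000110111010
Gen 6 (rule 109): 110111101110
Gen 7 (rule 169): 101111011100
Gen 8 (rule 218): 001111011110
Gen 9 (rule 106): 011001110010
Gen 10 (rule 109): 011001010010
Gen 11 (rule 169): 010000100000
Gen 12 (rule 218): 101001010000
Gen 13 (rule 106): 010010100000

Answer: never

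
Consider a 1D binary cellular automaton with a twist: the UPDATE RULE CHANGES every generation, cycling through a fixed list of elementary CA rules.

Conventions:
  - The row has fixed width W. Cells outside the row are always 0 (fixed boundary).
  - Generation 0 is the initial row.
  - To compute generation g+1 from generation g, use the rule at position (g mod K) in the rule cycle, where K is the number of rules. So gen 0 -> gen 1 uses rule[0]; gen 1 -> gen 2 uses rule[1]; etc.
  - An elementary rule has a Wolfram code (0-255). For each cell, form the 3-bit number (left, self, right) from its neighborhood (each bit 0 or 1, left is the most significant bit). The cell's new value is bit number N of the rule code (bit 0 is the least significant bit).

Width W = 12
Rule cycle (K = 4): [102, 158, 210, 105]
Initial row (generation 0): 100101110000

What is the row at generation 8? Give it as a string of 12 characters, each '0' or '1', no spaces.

Answer: 011001011101

Derivation:
Gen 0: 100101110000
Gen 1 (rule 102): 101110010000
Gen 2 (rule 158): 101101111000
Gen 3 (rule 210): 000100111100
Gen 4 (rule 105): 110000100101
Gen 5 (rule 102): 010001101111
Gen 6 (rule 158): 111011001110
Gen 7 (rule 210): 011001110111
Gen 8 (rule 105): 011001011101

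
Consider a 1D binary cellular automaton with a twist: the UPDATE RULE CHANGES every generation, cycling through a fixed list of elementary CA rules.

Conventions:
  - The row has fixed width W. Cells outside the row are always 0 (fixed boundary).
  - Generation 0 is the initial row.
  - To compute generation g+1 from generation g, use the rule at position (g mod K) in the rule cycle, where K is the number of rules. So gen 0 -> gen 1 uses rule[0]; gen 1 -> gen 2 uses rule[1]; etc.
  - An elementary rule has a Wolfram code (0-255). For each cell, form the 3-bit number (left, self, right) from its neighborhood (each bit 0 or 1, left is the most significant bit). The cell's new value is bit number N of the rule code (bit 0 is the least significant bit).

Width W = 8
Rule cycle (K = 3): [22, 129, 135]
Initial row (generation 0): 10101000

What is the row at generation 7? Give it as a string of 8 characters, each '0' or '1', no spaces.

Gen 0: 10101000
Gen 1 (rule 22): 10101100
Gen 2 (rule 129): 00000001
Gen 3 (rule 135): 11111111
Gen 4 (rule 22): 00000000
Gen 5 (rule 129): 11111111
Gen 6 (rule 135): 01111110
Gen 7 (rule 22): 10000001

Answer: 10000001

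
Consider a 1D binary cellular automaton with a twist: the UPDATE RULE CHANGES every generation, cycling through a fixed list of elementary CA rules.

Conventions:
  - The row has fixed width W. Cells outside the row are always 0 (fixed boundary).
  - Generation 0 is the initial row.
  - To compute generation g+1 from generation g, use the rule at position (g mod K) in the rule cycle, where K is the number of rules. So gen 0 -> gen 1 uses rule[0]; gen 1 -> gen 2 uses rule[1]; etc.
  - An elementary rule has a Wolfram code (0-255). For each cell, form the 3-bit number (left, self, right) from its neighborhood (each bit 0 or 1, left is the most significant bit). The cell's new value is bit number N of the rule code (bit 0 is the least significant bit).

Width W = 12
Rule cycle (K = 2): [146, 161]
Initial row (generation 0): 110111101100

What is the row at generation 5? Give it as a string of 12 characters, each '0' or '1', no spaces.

Answer: 010100000010

Derivation:
Gen 0: 110111101100
Gen 1 (rule 146): 000011000010
Gen 2 (rule 161): 111000011000
Gen 3 (rule 146): 010100100100
Gen 4 (rule 161): 001000000001
Gen 5 (rule 146): 010100000010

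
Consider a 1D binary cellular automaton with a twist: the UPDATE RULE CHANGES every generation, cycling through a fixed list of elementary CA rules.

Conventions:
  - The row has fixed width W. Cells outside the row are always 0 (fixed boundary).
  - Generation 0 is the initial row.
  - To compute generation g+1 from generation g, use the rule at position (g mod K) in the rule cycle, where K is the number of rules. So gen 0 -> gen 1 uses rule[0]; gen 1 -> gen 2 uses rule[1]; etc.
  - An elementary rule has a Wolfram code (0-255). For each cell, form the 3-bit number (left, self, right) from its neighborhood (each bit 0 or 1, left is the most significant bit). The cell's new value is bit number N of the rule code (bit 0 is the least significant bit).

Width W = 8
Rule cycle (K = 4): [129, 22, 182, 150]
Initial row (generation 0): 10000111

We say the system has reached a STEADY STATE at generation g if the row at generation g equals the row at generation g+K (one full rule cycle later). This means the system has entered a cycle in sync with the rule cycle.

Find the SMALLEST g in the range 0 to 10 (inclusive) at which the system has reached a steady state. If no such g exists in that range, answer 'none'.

Answer: 5

Derivation:
Gen 0: 10000111
Gen 1 (rule 129): 00110010
Gen 2 (rule 22): 01001111
Gen 3 (rule 182): 11110110
Gen 4 (rule 150): 01100001
Gen 5 (rule 129): 00001100
Gen 6 (rule 22): 00010010
Gen 7 (rule 182): 00111111
Gen 8 (rule 150): 01011110
Gen 9 (rule 129): 00001100
Gen 10 (rule 22): 00010010
Gen 11 (rule 182): 00111111
Gen 12 (rule 150): 01011110
Gen 13 (rule 129): 00001100
Gen 14 (rule 22): 00010010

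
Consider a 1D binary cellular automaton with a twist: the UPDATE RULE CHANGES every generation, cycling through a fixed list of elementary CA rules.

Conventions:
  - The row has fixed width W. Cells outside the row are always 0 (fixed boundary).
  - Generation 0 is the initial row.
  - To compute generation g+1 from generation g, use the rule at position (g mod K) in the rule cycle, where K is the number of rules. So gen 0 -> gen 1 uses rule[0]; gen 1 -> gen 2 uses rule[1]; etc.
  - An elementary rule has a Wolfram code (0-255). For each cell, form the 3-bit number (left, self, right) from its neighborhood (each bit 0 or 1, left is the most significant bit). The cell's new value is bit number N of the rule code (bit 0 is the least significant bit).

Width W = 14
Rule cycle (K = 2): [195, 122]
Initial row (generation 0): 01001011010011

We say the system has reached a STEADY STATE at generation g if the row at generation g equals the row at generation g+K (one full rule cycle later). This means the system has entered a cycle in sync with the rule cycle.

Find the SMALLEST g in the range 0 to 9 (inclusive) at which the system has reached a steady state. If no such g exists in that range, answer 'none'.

Answer: none

Derivation:
Gen 0: 01001011010011
Gen 1 (rule 195): 10010001000101
Gen 2 (rule 122): 01101010101010
Gen 3 (rule 195): 10100000000000
Gen 4 (rule 122): 01010000000000
Gen 5 (rule 195): 10000111111111
Gen 6 (rule 122): 01001100000001
Gen 7 (rule 195): 10010101111110
Gen 8 (rule 122): 01101011000011
Gen 9 (rule 195): 10100001011101
Gen 10 (rule 122): 01010010110110
Gen 11 (rule 195): 10000100010010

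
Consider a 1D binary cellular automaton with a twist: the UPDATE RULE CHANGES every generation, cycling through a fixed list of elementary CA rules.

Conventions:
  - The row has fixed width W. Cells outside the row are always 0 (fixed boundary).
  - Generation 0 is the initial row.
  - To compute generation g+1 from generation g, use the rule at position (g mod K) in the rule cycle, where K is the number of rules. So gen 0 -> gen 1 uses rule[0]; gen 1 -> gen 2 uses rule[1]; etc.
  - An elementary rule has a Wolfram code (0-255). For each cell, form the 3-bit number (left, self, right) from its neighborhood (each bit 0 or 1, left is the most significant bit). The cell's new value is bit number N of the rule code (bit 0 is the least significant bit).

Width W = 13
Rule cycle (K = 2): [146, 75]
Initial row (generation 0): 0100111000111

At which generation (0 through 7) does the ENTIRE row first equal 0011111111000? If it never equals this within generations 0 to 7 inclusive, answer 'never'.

Answer: never

Derivation:
Gen 0: 0100111000111
Gen 1 (rule 146): 1011010101010
Gen 2 (rule 75): 0011000000000
Gen 3 (rule 146): 0100100000000
Gen 4 (rule 75): 1001001111111
Gen 5 (rule 146): 0110110111110
Gen 6 (rule 75): 1110110100010
Gen 7 (rule 146): 0100000010101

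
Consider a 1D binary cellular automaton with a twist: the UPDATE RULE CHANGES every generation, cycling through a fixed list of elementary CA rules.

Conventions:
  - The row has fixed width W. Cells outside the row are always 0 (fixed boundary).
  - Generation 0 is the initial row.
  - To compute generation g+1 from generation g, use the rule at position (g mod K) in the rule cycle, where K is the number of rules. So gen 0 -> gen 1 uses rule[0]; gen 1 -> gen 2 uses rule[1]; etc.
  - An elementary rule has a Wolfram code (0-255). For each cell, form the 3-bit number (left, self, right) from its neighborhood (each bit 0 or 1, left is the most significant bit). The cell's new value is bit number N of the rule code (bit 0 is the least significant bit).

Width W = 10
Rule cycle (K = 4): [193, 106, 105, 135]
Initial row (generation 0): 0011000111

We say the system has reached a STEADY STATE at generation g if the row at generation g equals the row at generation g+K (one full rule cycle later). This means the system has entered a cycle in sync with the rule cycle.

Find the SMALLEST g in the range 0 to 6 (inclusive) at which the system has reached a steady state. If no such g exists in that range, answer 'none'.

Gen 0: 0011000111
Gen 1 (rule 193): 1001010011
Gen 2 (rule 106): 0010100111
Gen 3 (rule 105): 1001000101
Gen 4 (rule 135): 1011011101
Gen 5 (rule 193): 0001001100
Gen 6 (rule 106): 0010011100
Gen 7 (rule 105): 1000010101
Gen 8 (rule 135): 1011110101
Gen 9 (rule 193): 0001110000
Gen 10 (rule 106): 0011010000

Answer: none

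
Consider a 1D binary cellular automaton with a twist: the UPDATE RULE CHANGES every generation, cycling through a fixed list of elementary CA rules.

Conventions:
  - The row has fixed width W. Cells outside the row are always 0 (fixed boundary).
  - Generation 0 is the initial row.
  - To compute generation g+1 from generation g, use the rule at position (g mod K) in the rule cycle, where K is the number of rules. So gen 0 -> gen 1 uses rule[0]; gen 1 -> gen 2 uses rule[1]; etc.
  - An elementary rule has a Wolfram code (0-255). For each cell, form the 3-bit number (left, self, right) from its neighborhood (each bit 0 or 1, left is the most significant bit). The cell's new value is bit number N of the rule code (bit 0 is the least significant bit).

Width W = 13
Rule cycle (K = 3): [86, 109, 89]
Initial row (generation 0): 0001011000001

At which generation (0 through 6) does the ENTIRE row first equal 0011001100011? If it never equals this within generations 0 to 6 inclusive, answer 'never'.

Answer: 1

Derivation:
Gen 0: 0001011000001
Gen 1 (rule 86): 0011001100011
Gen 2 (rule 109): 1011001101011
Gen 3 (rule 89): 0011101100011
Gen 4 (rule 86): 0100100110101
Gen 5 (rule 109): 0100100111111
Gen 6 (rule 89): 0010010100001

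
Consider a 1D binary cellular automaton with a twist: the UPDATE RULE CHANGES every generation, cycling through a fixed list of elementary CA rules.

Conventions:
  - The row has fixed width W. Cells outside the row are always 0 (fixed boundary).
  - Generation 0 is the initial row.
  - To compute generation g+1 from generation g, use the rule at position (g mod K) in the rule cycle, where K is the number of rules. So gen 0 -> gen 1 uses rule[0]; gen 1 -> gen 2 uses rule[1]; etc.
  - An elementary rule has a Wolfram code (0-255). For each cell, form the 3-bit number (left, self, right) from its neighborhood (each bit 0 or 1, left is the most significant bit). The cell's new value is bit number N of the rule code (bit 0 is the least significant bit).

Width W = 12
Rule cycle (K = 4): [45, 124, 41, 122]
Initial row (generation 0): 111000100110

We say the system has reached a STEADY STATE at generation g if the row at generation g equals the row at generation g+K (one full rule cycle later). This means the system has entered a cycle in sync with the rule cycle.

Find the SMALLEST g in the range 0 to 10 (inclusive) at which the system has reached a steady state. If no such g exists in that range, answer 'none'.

Answer: none

Derivation:
Gen 0: 111000100110
Gen 1 (rule 45): 100010100100
Gen 2 (rule 124): 110011110110
Gen 3 (rule 41): 100010001100
Gen 4 (rule 122): 010101011110
Gen 5 (rule 45): 011111110000
Gen 6 (rule 124): 010000011000
Gen 7 (rule 41): 000111010011
Gen 8 (rule 122): 001101101111
Gen 9 (rule 45): 101011011000
Gen 10 (rule 124): 111111111100
Gen 11 (rule 41): 100000000001
Gen 12 (rule 122): 010000000010
Gen 13 (rule 45): 010111111010
Gen 14 (rule 124): 011100001111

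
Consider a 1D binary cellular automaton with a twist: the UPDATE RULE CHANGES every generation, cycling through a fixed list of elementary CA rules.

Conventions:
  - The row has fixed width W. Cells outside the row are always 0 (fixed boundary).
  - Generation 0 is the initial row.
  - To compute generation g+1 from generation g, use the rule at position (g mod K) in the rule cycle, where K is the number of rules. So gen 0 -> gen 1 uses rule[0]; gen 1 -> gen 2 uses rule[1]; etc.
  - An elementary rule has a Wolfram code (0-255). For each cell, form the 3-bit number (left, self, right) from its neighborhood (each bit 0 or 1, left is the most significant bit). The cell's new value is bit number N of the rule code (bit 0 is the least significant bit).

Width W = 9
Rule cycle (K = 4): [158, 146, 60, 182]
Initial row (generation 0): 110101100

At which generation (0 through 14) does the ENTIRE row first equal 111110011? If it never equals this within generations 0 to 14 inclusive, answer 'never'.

Answer: 4

Derivation:
Gen 0: 110101100
Gen 1 (rule 158): 100101010
Gen 2 (rule 146): 011000001
Gen 3 (rule 60): 010100001
Gen 4 (rule 182): 111110011
Gen 5 (rule 158): 111101110
Gen 6 (rule 146): 011000101
Gen 7 (rule 60): 010100111
Gen 8 (rule 182): 111111010
Gen 9 (rule 158): 111110011
Gen 10 (rule 146): 011101100
Gen 11 (rule 60): 010011010
Gen 12 (rule 182): 111100111
Gen 13 (rule 158): 111011110
Gen 14 (rule 146): 010001101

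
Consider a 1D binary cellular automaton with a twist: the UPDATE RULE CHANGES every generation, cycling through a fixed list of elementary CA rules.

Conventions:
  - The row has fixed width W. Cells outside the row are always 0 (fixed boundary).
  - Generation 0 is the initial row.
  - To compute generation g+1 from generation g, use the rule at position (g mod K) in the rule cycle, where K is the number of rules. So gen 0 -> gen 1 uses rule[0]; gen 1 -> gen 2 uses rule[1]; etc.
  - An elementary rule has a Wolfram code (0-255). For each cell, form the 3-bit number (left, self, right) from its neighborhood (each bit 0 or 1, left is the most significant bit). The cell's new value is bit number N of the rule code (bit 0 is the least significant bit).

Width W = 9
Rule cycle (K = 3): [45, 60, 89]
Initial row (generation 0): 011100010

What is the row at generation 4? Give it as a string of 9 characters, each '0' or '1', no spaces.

Answer: 010011001

Derivation:
Gen 0: 011100010
Gen 1 (rule 45): 010001010
Gen 2 (rule 60): 011001111
Gen 3 (rule 89): 011101001
Gen 4 (rule 45): 010011001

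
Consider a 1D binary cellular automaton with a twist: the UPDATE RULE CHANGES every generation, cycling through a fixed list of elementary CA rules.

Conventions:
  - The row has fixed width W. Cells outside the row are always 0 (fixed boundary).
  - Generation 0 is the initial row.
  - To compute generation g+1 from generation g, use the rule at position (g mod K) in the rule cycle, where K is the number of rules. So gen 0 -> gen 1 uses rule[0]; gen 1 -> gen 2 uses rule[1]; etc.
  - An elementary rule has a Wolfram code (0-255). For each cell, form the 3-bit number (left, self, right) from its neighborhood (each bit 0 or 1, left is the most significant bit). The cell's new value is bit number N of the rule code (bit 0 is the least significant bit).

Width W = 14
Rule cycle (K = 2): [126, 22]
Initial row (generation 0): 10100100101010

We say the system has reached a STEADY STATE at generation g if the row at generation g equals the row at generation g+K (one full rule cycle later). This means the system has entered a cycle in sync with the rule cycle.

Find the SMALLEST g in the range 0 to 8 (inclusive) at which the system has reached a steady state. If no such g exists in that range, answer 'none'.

Answer: 2

Derivation:
Gen 0: 10100100101010
Gen 1 (rule 126): 11111111111111
Gen 2 (rule 22): 00000000000000
Gen 3 (rule 126): 00000000000000
Gen 4 (rule 22): 00000000000000
Gen 5 (rule 126): 00000000000000
Gen 6 (rule 22): 00000000000000
Gen 7 (rule 126): 00000000000000
Gen 8 (rule 22): 00000000000000
Gen 9 (rule 126): 00000000000000
Gen 10 (rule 22): 00000000000000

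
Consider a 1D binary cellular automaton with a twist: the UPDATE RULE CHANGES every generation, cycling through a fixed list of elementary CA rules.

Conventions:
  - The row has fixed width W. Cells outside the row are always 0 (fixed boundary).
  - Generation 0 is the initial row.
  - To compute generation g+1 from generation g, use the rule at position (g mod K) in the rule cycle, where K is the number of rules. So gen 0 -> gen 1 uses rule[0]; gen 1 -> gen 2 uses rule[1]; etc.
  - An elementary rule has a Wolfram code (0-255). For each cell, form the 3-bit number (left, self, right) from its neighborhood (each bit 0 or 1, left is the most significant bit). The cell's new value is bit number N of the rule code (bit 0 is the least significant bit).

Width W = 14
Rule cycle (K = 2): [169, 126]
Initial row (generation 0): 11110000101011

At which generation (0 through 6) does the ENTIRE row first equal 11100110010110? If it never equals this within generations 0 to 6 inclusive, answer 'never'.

Answer: 1

Derivation:
Gen 0: 11110000101011
Gen 1 (rule 169): 11100110010110
Gen 2 (rule 126): 10111111111111
Gen 3 (rule 169): 01111111111110
Gen 4 (rule 126): 11000000000011
Gen 5 (rule 169): 10011111111010
Gen 6 (rule 126): 11110000001111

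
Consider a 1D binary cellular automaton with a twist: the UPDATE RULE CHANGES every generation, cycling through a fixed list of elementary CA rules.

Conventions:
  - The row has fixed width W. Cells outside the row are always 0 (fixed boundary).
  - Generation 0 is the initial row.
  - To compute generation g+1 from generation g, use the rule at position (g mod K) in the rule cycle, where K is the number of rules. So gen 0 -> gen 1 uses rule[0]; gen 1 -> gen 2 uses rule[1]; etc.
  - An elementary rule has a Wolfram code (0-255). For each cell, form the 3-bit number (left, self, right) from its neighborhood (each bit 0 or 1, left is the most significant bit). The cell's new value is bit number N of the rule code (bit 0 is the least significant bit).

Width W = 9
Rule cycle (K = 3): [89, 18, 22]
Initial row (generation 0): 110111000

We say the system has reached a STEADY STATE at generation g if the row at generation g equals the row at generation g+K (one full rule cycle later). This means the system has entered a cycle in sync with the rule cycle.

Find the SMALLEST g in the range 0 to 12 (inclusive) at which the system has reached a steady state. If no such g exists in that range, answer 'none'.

Gen 0: 110111000
Gen 1 (rule 89): 110101111
Gen 2 (rule 18): 000000000
Gen 3 (rule 22): 000000000
Gen 4 (rule 89): 111111111
Gen 5 (rule 18): 000000000
Gen 6 (rule 22): 000000000
Gen 7 (rule 89): 111111111
Gen 8 (rule 18): 000000000
Gen 9 (rule 22): 000000000
Gen 10 (rule 89): 111111111
Gen 11 (rule 18): 000000000
Gen 12 (rule 22): 000000000
Gen 13 (rule 89): 111111111
Gen 14 (rule 18): 000000000
Gen 15 (rule 22): 000000000

Answer: 2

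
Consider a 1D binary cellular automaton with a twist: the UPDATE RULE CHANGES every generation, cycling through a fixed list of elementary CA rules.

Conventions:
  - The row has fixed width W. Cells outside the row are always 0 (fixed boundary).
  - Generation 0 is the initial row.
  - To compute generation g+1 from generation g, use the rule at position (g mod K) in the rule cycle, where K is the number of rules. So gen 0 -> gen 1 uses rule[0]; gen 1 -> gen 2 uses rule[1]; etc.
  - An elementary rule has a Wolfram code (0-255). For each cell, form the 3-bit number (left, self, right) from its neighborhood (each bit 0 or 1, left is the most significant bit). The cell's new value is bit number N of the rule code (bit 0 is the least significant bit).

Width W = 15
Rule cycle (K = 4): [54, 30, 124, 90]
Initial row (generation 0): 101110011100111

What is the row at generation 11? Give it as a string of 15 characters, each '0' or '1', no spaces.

Answer: 110100111110011

Derivation:
Gen 0: 101110011100111
Gen 1 (rule 54): 110001100011000
Gen 2 (rule 30): 101011010110100
Gen 3 (rule 124): 111111111111110
Gen 4 (rule 90): 100000000000011
Gen 5 (rule 54): 110000000000100
Gen 6 (rule 30): 101000000001110
Gen 7 (rule 124): 111100000001011
Gen 8 (rule 90): 100110000010011
Gen 9 (rule 54): 111001000111100
Gen 10 (rule 30): 100111101100010
Gen 11 (rule 124): 110100111110011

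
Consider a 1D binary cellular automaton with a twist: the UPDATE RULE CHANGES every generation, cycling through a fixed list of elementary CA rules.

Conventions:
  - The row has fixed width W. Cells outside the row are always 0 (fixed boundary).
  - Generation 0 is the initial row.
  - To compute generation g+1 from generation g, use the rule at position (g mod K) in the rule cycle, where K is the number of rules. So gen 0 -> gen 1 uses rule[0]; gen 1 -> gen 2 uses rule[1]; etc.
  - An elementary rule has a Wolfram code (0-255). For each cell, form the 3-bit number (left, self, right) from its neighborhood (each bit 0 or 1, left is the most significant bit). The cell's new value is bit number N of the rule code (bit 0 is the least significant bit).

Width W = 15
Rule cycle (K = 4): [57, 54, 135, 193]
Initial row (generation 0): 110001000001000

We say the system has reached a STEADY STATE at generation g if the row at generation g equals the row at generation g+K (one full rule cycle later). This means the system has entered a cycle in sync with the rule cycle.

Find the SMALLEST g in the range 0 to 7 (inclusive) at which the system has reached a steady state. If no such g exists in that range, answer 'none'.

Gen 0: 110001000001000
Gen 1 (rule 57): 101100111100111
Gen 2 (rule 54): 110011000011000
Gen 3 (rule 135): 000100011100011
Gen 4 (rule 193): 110001001101001
Gen 5 (rule 57): 101100101010100
Gen 6 (rule 54): 110011111111110
Gen 7 (rule 135): 000101111111100
Gen 8 (rule 193): 110000111111101
Gen 9 (rule 57): 101110100000010
Gen 10 (rule 54): 110001110000111
Gen 11 (rule 135): 000110100111010

Answer: none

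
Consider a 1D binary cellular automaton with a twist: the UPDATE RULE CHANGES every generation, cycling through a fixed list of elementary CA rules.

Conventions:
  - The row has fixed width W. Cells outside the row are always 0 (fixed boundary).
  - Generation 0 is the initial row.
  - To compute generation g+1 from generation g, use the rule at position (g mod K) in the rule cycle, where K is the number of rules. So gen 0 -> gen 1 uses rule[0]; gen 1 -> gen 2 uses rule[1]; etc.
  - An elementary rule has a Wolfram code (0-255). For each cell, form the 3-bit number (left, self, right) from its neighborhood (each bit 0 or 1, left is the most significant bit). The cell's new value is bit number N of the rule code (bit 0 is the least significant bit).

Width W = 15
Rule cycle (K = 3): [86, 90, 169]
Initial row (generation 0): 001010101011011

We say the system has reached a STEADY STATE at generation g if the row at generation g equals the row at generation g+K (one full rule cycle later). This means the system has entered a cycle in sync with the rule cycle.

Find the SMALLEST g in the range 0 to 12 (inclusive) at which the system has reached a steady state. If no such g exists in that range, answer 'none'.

Gen 0: 001010101011011
Gen 1 (rule 86): 011010101001001
Gen 2 (rule 90): 111000000110110
Gen 3 (rule 169): 110011110101100
Gen 4 (rule 86): 011100010100110
Gen 5 (rule 90): 110110100011111
Gen 6 (rule 169): 101101001011110
Gen 7 (rule 86): 100101111000011
Gen 8 (rule 90): 011001001100111
Gen 9 (rule 169): 010000001000110
Gen 10 (rule 86): 111000011101011
Gen 11 (rule 90): 101100110100011
Gen 12 (rule 169): 011000101001010
Gen 13 (rule 86): 101101101111011
Gen 14 (rule 90): 001101101001011
Gen 15 (rule 169): 101011010000110

Answer: none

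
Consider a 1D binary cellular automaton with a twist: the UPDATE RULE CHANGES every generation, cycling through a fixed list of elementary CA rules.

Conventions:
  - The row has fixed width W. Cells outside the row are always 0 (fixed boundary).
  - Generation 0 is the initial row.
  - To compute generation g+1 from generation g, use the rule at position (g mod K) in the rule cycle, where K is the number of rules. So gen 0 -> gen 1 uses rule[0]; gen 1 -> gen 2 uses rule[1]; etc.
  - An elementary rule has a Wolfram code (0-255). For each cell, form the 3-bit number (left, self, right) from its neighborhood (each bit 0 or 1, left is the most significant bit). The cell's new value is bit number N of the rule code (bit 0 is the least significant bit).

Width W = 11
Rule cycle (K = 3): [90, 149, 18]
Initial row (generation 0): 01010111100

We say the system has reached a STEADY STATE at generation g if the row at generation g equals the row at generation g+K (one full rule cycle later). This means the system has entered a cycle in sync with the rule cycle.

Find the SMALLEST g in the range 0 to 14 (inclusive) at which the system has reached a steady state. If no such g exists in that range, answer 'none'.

Answer: 6

Derivation:
Gen 0: 01010111100
Gen 1 (rule 90): 10000100110
Gen 2 (rule 149): 11110110001
Gen 3 (rule 18): 00000001010
Gen 4 (rule 90): 00000010001
Gen 5 (rule 149): 11111011101
Gen 6 (rule 18): 00000000000
Gen 7 (rule 90): 00000000000
Gen 8 (rule 149): 11111111111
Gen 9 (rule 18): 00000000000
Gen 10 (rule 90): 00000000000
Gen 11 (rule 149): 11111111111
Gen 12 (rule 18): 00000000000
Gen 13 (rule 90): 00000000000
Gen 14 (rule 149): 11111111111
Gen 15 (rule 18): 00000000000
Gen 16 (rule 90): 00000000000
Gen 17 (rule 149): 11111111111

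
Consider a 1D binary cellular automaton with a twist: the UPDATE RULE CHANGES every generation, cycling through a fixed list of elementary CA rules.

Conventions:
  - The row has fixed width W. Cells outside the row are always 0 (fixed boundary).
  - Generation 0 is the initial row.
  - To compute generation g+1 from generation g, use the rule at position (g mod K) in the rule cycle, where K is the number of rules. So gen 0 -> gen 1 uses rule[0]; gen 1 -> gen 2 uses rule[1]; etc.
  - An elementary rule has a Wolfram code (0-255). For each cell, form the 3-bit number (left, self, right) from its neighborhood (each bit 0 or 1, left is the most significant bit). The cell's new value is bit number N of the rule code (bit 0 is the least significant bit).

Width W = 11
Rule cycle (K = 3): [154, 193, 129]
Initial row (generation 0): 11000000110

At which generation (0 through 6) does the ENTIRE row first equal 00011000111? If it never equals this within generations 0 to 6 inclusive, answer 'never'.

Answer: never

Derivation:
Gen 0: 11000000110
Gen 1 (rule 154): 10100001101
Gen 2 (rule 193): 00001100100
Gen 3 (rule 129): 11100000001
Gen 4 (rule 154): 11010000010
Gen 5 (rule 193): 01000111000
Gen 6 (rule 129): 00010010011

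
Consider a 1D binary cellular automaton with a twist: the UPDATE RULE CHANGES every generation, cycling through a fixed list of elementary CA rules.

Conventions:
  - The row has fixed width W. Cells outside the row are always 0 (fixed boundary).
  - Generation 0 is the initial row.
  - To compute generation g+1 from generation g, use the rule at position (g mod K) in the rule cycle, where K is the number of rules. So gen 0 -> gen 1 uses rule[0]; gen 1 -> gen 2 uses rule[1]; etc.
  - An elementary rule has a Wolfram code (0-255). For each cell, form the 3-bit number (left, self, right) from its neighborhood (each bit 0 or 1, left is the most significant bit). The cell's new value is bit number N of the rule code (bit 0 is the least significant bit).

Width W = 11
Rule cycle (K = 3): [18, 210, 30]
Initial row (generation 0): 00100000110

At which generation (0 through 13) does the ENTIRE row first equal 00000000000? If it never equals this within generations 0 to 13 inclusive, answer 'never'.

Gen 0: 00100000110
Gen 1 (rule 18): 01010001001
Gen 2 (rule 210): 10001010110
Gen 3 (rule 30): 11011010101
Gen 4 (rule 18): 00000000000
Gen 5 (rule 210): 00000000000
Gen 6 (rule 30): 00000000000
Gen 7 (rule 18): 00000000000
Gen 8 (rule 210): 00000000000
Gen 9 (rule 30): 00000000000
Gen 10 (rule 18): 00000000000
Gen 11 (rule 210): 00000000000
Gen 12 (rule 30): 00000000000
Gen 13 (rule 18): 00000000000

Answer: 4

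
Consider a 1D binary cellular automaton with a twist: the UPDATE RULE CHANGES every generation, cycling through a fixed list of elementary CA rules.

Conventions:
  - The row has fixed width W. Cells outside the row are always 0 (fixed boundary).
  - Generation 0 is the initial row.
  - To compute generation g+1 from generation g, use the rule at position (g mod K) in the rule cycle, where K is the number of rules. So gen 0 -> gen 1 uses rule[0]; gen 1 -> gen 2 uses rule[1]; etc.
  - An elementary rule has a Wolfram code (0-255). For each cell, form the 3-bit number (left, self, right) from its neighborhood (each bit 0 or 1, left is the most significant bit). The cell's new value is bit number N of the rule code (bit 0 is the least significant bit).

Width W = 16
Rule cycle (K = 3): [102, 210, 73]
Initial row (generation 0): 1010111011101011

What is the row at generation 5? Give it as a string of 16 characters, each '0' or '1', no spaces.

Answer: 0111011111111111

Derivation:
Gen 0: 1010111011101011
Gen 1 (rule 102): 1111001100111101
Gen 2 (rule 210): 0111110111011100
Gen 3 (rule 73): 0100010101010101
Gen 4 (rule 102): 1100111111111111
Gen 5 (rule 210): 0111011111111111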